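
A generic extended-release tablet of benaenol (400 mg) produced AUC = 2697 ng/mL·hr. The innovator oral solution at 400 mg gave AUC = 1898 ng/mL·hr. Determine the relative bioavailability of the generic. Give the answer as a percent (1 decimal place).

F_rel = 142.1%

F_rel = (AUC_test/D_test) / (AUC_ref/D_ref)
      = (2697/400) / (1898/400)
      = 6.7425 / 4.745 = 1.4210 = 142.10%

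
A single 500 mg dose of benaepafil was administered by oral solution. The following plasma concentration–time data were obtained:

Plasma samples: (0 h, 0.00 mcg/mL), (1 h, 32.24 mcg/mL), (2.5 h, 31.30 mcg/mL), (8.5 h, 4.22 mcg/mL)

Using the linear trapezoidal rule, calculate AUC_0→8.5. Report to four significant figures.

AUC = 170.3 mcg/mL·h

Trapezoidal AUC_0→8.5:
  [0→1]: (0.00+32.24)/2 × 1 = 16.12
  [1→2.5]: (32.24+31.30)/2 × 1.5 = 47.655
  [2.5→8.5]: (31.30+4.22)/2 × 6 = 106.56
  Sum = 170.335 mcg/mL·h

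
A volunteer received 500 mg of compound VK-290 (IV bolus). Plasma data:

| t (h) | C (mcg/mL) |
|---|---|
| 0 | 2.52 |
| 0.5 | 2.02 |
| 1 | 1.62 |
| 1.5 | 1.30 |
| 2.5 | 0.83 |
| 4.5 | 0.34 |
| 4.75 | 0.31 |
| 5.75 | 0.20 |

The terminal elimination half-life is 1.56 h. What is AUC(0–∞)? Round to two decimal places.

AUC = 5.80 mcg/mL·h

Trapezoidal AUC_0→5.75:
  [0→0.5]: (2.52+2.02)/2 × 0.5 = 1.135
  [0.5→1]: (2.02+1.62)/2 × 0.5 = 0.91
  [1→1.5]: (1.62+1.30)/2 × 0.5 = 0.73
  [1.5→2.5]: (1.30+0.83)/2 × 1 = 1.065
  [2.5→4.5]: (0.83+0.34)/2 × 2 = 1.17
  [4.5→4.75]: (0.34+0.31)/2 × 0.25 = 0.08125
  [4.75→5.75]: (0.31+0.20)/2 × 1 = 0.255
  Sum = 5.34625 mcg/mL·h
k_e = ln2 / t½ = 0.693147 / 1.56 = 0.4443 h^-1
Extrapolated tail: C_last / k_e = 0.20 / 0.4443 = 0.450
AUC_0→∞ = 5.34625 + 0.450 = 5.79625 mcg/mL·h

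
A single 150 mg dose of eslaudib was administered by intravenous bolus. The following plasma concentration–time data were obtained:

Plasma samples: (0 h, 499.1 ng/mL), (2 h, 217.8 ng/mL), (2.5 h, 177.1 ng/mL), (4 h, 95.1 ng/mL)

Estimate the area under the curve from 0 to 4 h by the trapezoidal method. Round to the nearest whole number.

AUC = 1020 ng/mL·h

Trapezoidal AUC_0→4:
  [0→2]: (499.1+217.8)/2 × 2 = 716.9
  [2→2.5]: (217.8+177.1)/2 × 0.5 = 98.725
  [2.5→4]: (177.1+95.1)/2 × 1.5 = 204.15
  Sum = 1019.775 ng/mL·h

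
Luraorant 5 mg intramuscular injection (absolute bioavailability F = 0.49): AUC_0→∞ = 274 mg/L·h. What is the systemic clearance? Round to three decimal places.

CL = F × Dose / AUC_0→∞
   = 0.49 × 5 / 274 = 0.00894161 L/h

CL = 0.009 L/h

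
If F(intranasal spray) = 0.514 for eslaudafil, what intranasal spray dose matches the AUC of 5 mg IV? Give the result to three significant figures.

D_intranasal = 9.73 mg

For equal systemic exposure: F × D_ev = D_iv
D_ev = D_iv / F = 5 / 0.514 = 9.72763 mg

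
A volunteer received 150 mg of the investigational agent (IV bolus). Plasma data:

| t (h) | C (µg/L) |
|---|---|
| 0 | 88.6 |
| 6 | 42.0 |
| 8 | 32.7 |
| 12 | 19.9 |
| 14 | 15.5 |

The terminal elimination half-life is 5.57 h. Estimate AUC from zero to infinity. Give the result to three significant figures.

AUC = 732 µg/L·h

Trapezoidal AUC_0→14:
  [0→6]: (88.6+42.0)/2 × 6 = 391.8
  [6→8]: (42.0+32.7)/2 × 2 = 74.7
  [8→12]: (32.7+19.9)/2 × 4 = 105.2
  [12→14]: (19.9+15.5)/2 × 2 = 35.4
  Sum = 607.1 µg/L·h
k_e = ln2 / t½ = 0.693147 / 5.57 = 0.1244 h^-1
Extrapolated tail: C_last / k_e = 15.5 / 0.1244 = 124.598
AUC_0→∞ = 607.1 + 124.598 = 731.698 µg/L·h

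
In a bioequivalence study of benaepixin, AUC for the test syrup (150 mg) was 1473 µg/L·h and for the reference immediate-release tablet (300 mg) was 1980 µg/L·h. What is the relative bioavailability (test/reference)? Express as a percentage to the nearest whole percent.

F_rel = 149%

F_rel = (AUC_test/D_test) / (AUC_ref/D_ref)
      = (1473/150) / (1980/300)
      = 9.82 / 6.6 = 1.4879 = 148.79%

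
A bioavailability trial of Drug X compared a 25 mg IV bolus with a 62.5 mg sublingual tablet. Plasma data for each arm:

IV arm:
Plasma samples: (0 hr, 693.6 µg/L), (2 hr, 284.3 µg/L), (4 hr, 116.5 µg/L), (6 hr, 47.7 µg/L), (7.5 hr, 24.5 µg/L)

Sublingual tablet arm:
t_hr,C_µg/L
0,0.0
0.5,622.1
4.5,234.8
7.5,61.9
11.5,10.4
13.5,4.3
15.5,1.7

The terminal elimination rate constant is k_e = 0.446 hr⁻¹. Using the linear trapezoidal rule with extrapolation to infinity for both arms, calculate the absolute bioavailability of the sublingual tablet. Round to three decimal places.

Trapezoidal AUC_0→7.5 (IV):
  [0→2]: (693.6+284.3)/2 × 2 = 977.9
  [2→4]: (284.3+116.5)/2 × 2 = 400.8
  [4→6]: (116.5+47.7)/2 × 2 = 164.2
  [6→7.5]: (47.7+24.5)/2 × 1.5 = 54.15
  Sum = 1597.05 µg/L·hr
IV tail: 24.5/0.446 = 54.933; AUC_iv,0→∞ = 1597.05 + 54.933 = 1651.983 µg/L·hr
Trapezoidal AUC_0→15.5 (sublingual tablet):
  [0→0.5]: (0.0+622.1)/2 × 0.5 = 155.525
  [0.5→4.5]: (622.1+234.8)/2 × 4 = 1713.8
  [4.5→7.5]: (234.8+61.9)/2 × 3 = 445.05
  [7.5→11.5]: (61.9+10.4)/2 × 4 = 144.6
  [11.5→13.5]: (10.4+4.3)/2 × 2 = 14.7
  [13.5→15.5]: (4.3+1.7)/2 × 2 = 6.0
  Sum = 2479.675 µg/L·hr
sublingual tablet tail: 1.7/0.446 = 3.812; AUC_ev,0→∞ = 2479.675 + 3.812 = 2483.487 µg/L·hr
F = (AUC_ev/D_ev)/(AUC_iv/D_iv) = (2483.487/62.5)/(1651.983/25) = 39.735792/66.07932 = 0.6013

F = 0.601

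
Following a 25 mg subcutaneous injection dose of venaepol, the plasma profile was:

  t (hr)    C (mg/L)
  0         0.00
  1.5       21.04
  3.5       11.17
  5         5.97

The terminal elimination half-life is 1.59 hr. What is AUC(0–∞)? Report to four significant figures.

AUC = 74.54 mg/L·hr

Trapezoidal AUC_0→5:
  [0→1.5]: (0.00+21.04)/2 × 1.5 = 15.78
  [1.5→3.5]: (21.04+11.17)/2 × 2 = 32.21
  [3.5→5]: (11.17+5.97)/2 × 1.5 = 12.855
  Sum = 60.845 mg/L·hr
k_e = ln2 / t½ = 0.693147 / 1.59 = 0.4359 hr^-1
Extrapolated tail: C_last / k_e = 5.97 / 0.4359 = 13.696
AUC_0→∞ = 60.845 + 13.696 = 74.541 mg/L·hr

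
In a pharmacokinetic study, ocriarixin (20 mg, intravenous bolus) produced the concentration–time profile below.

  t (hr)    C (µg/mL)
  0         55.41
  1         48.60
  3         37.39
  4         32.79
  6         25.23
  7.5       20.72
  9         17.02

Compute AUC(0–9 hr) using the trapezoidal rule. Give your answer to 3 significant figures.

Trapezoidal AUC_0→9:
  [0→1]: (55.41+48.60)/2 × 1 = 52.005
  [1→3]: (48.60+37.39)/2 × 2 = 85.99
  [3→4]: (37.39+32.79)/2 × 1 = 35.09
  [4→6]: (32.79+25.23)/2 × 2 = 58.02
  [6→7.5]: (25.23+20.72)/2 × 1.5 = 34.4625
  [7.5→9]: (20.72+17.02)/2 × 1.5 = 28.305
  Sum = 293.8725 µg/mL·hr

AUC = 294 µg/mL·hr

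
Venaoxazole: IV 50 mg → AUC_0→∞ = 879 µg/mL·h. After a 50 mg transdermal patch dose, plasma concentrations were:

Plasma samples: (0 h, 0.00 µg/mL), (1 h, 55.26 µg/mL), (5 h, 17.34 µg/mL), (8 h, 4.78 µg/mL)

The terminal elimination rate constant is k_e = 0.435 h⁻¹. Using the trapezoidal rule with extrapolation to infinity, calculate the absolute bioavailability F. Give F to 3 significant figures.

Trapezoidal AUC_0→8 (transdermal patch):
  [0→1]: (0.00+55.26)/2 × 1 = 27.63
  [1→5]: (55.26+17.34)/2 × 4 = 145.2
  [5→8]: (17.34+4.78)/2 × 3 = 33.18
  Sum = 206.01 µg/mL·h
Tail: C_last/k_e = 4.78/0.435 = 10.989
AUC_0→∞ (transdermal patch) = 206.01 + 10.989 = 216.999 µg/mL·h
F = (AUC_ev/D_ev)/(AUC_iv/D_iv) = (216.999/50)/(879/50) = 4.33998/17.58 = 0.2469

F = 0.247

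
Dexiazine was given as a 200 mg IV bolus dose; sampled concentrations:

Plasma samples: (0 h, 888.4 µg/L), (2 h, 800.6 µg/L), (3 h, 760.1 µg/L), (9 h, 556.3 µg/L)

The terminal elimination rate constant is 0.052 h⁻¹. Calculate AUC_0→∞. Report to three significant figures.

AUC = 17100 µg/L·h

Trapezoidal AUC_0→9:
  [0→2]: (888.4+800.6)/2 × 2 = 1689.0
  [2→3]: (800.6+760.1)/2 × 1 = 780.35
  [3→9]: (760.1+556.3)/2 × 6 = 3949.2
  Sum = 6418.55 µg/L·h
Extrapolated tail: C_last / k_e = 556.3 / 0.052 = 10698.077
AUC_0→∞ = 6418.55 + 10698.077 = 17116.627 µg/L·h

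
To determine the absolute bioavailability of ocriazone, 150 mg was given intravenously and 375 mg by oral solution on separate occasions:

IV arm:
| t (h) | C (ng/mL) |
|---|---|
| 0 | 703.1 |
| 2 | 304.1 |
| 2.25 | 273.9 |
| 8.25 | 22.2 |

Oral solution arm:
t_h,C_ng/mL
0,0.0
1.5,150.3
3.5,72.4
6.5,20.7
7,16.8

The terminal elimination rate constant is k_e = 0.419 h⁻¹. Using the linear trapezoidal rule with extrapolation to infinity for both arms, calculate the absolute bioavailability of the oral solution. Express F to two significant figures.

F = 0.10

Trapezoidal AUC_0→8.25 (IV):
  [0→2]: (703.1+304.1)/2 × 2 = 1007.2
  [2→2.25]: (304.1+273.9)/2 × 0.25 = 72.25
  [2.25→8.25]: (273.9+22.2)/2 × 6 = 888.3
  Sum = 1967.75 ng/mL·h
IV tail: 22.2/0.419 = 52.983; AUC_iv,0→∞ = 1967.75 + 52.983 = 2020.733 ng/mL·h
Trapezoidal AUC_0→7 (oral solution):
  [0→1.5]: (0.0+150.3)/2 × 1.5 = 112.725
  [1.5→3.5]: (150.3+72.4)/2 × 2 = 222.7
  [3.5→6.5]: (72.4+20.7)/2 × 3 = 139.65
  [6.5→7]: (20.7+16.8)/2 × 0.5 = 9.375
  Sum = 484.45 ng/mL·h
oral solution tail: 16.8/0.419 = 40.095; AUC_ev,0→∞ = 484.45 + 40.095 = 524.545 ng/mL·h
F = (AUC_ev/D_ev)/(AUC_iv/D_iv) = (524.545/375)/(2020.733/150) = 1.39879/13.4716 = 0.1038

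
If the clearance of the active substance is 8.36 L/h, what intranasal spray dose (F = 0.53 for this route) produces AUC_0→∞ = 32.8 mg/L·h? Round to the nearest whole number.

Dose = 517 mg

Dose = CL × AUC_0→∞ / F
     = 8.36 × 32.8 / 0.53 = 517.374 mg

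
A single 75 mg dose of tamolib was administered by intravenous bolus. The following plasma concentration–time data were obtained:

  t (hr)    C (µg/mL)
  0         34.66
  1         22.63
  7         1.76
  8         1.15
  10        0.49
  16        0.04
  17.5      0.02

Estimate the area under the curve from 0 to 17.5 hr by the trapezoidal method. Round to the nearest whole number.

Trapezoidal AUC_0→17.5:
  [0→1]: (34.66+22.63)/2 × 1 = 28.645
  [1→7]: (22.63+1.76)/2 × 6 = 73.17
  [7→8]: (1.76+1.15)/2 × 1 = 1.455
  [8→10]: (1.15+0.49)/2 × 2 = 1.64
  [10→16]: (0.49+0.04)/2 × 6 = 1.59
  [16→17.5]: (0.04+0.02)/2 × 1.5 = 0.045
  Sum = 106.545 µg/mL·hr

AUC = 107 µg/mL·hr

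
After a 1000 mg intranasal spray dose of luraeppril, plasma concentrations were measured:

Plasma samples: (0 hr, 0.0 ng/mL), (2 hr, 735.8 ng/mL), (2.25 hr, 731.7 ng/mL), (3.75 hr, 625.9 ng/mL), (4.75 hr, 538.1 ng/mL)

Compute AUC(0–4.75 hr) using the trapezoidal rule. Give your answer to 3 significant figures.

Trapezoidal AUC_0→4.75:
  [0→2]: (0.0+735.8)/2 × 2 = 735.8
  [2→2.25]: (735.8+731.7)/2 × 0.25 = 183.4375
  [2.25→3.75]: (731.7+625.9)/2 × 1.5 = 1018.2
  [3.75→4.75]: (625.9+538.1)/2 × 1 = 582.0
  Sum = 2519.4375 ng/mL·hr

AUC = 2520 ng/mL·hr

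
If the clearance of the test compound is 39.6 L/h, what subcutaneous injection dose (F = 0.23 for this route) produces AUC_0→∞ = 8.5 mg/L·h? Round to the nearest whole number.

Dose = CL × AUC_0→∞ / F
     = 39.6 × 8.5 / 0.23 = 1463.48 mg

Dose = 1463 mg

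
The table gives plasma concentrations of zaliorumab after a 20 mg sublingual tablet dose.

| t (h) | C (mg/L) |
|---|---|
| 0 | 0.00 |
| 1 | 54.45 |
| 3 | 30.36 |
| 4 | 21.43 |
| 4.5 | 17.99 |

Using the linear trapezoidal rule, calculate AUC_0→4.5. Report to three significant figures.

AUC = 148 mg/L·h

Trapezoidal AUC_0→4.5:
  [0→1]: (0.00+54.45)/2 × 1 = 27.225
  [1→3]: (54.45+30.36)/2 × 2 = 84.81
  [3→4]: (30.36+21.43)/2 × 1 = 25.895
  [4→4.5]: (21.43+17.99)/2 × 0.5 = 9.855
  Sum = 147.785 mg/L·h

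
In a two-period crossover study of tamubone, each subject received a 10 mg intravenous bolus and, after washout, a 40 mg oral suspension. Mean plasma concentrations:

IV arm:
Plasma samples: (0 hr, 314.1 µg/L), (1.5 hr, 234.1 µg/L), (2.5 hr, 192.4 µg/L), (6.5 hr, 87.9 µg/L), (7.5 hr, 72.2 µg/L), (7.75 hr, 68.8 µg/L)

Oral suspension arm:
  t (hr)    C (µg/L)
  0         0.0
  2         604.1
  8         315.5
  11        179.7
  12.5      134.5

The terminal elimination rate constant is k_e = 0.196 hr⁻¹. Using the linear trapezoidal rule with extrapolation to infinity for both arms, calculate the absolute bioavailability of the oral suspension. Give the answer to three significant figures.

F = 0.769

Trapezoidal AUC_0→7.75 (IV):
  [0→1.5]: (314.1+234.1)/2 × 1.5 = 411.15
  [1.5→2.5]: (234.1+192.4)/2 × 1 = 213.25
  [2.5→6.5]: (192.4+87.9)/2 × 4 = 560.6
  [6.5→7.5]: (87.9+72.2)/2 × 1 = 80.05
  [7.5→7.75]: (72.2+68.8)/2 × 0.25 = 17.625
  Sum = 1282.675 µg/L·hr
IV tail: 68.8/0.196 = 351.020; AUC_iv,0→∞ = 1282.675 + 351.020 = 1633.695 µg/L·hr
Trapezoidal AUC_0→12.5 (oral suspension):
  [0→2]: (0.0+604.1)/2 × 2 = 604.1
  [2→8]: (604.1+315.5)/2 × 6 = 2758.8
  [8→11]: (315.5+179.7)/2 × 3 = 742.8
  [11→12.5]: (179.7+134.5)/2 × 1.5 = 235.65
  Sum = 4341.35 µg/L·hr
oral suspension tail: 134.5/0.196 = 686.224; AUC_ev,0→∞ = 4341.35 + 686.224 = 5027.574 µg/L·hr
F = (AUC_ev/D_ev)/(AUC_iv/D_iv) = (5027.574/40)/(1633.695/10) = 125.68935/163.3695 = 0.7694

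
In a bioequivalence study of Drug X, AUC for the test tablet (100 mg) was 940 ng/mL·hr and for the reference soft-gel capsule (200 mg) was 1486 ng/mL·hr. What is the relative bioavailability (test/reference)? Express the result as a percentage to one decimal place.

F_rel = 126.5%

F_rel = (AUC_test/D_test) / (AUC_ref/D_ref)
      = (940/100) / (1486/200)
      = 9.4 / 7.43 = 1.2651 = 126.51%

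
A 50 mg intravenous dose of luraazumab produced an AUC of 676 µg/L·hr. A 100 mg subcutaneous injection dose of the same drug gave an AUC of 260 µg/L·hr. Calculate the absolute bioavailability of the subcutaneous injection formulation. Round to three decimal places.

F = 0.192

F = (AUC_ev / D_ev) / (AUC_iv / D_iv)
  = (260/100) / (676/50)
  = 2.6 / 13.52 = 0.1923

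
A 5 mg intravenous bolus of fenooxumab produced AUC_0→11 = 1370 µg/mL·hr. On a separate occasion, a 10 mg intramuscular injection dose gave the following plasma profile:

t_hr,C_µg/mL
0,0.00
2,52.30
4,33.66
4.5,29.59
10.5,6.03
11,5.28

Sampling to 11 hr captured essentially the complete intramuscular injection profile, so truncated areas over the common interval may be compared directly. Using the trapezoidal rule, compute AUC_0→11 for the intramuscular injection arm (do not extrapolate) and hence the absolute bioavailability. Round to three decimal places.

Trapezoidal AUC_0→11 (intramuscular injection):
  [0→2]: (0.00+52.30)/2 × 2 = 52.3
  [2→4]: (52.30+33.66)/2 × 2 = 85.96
  [4→4.5]: (33.66+29.59)/2 × 0.5 = 15.8125
  [4.5→10.5]: (29.59+6.03)/2 × 6 = 106.86
  [10.5→11]: (6.03+5.28)/2 × 0.5 = 2.8275
  Sum = 263.76 µg/mL·hr
F = (AUC_ev/D_ev)/(AUC_iv/D_iv) = (263.76/10)/(1370/5) = 26.376/274 = 0.0963

F = 0.096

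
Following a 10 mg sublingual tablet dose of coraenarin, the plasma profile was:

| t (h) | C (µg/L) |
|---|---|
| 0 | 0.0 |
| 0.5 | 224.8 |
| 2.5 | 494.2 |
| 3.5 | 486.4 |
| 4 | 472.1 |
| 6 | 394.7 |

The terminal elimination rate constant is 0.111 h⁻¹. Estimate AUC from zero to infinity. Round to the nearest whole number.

Trapezoidal AUC_0→6:
  [0→0.5]: (0.0+224.8)/2 × 0.5 = 56.2
  [0.5→2.5]: (224.8+494.2)/2 × 2 = 719.0
  [2.5→3.5]: (494.2+486.4)/2 × 1 = 490.3
  [3.5→4]: (486.4+472.1)/2 × 0.5 = 239.625
  [4→6]: (472.1+394.7)/2 × 2 = 866.8
  Sum = 2371.925 µg/L·h
Extrapolated tail: C_last / k_e = 394.7 / 0.111 = 3555.856
AUC_0→∞ = 2371.925 + 3555.856 = 5927.781 µg/L·h

AUC = 5928 µg/L·h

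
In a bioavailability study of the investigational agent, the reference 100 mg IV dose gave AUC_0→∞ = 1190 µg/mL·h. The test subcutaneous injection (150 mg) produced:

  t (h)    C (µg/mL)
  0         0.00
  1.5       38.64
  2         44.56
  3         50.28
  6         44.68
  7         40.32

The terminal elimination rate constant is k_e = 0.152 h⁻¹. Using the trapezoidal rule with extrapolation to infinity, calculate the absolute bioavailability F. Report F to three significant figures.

F = 0.307

Trapezoidal AUC_0→7 (subcutaneous injection):
  [0→1.5]: (0.00+38.64)/2 × 1.5 = 28.98
  [1.5→2]: (38.64+44.56)/2 × 0.5 = 20.8
  [2→3]: (44.56+50.28)/2 × 1 = 47.42
  [3→6]: (50.28+44.68)/2 × 3 = 142.44
  [6→7]: (44.68+40.32)/2 × 1 = 42.5
  Sum = 282.14 µg/mL·h
Tail: C_last/k_e = 40.32/0.152 = 265.263
AUC_0→∞ (subcutaneous injection) = 282.14 + 265.263 = 547.403 µg/mL·h
F = (AUC_ev/D_ev)/(AUC_iv/D_iv) = (547.403/150)/(1190/100) = 3.64935/11.9 = 0.3067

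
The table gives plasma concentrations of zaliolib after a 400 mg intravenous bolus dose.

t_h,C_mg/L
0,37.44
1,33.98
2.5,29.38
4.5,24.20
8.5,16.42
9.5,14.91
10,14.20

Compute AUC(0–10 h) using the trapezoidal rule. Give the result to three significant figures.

Trapezoidal AUC_0→10:
  [0→1]: (37.44+33.98)/2 × 1 = 35.71
  [1→2.5]: (33.98+29.38)/2 × 1.5 = 47.52
  [2.5→4.5]: (29.38+24.20)/2 × 2 = 53.58
  [4.5→8.5]: (24.20+16.42)/2 × 4 = 81.24
  [8.5→9.5]: (16.42+14.91)/2 × 1 = 15.665
  [9.5→10]: (14.91+14.20)/2 × 0.5 = 7.2775
  Sum = 240.9925 mg/L·h

AUC = 241 mg/L·h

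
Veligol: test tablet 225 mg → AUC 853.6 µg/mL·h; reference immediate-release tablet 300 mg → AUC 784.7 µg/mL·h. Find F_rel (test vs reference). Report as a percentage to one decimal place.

F_rel = (AUC_test/D_test) / (AUC_ref/D_ref)
      = (853.6/225) / (784.7/300)
      = 3.79378 / 2.61567 = 1.4504 = 145.04%

F_rel = 145.0%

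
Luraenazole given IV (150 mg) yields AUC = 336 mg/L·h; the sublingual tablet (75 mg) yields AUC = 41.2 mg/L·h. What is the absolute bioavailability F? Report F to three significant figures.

F = 0.245

F = (AUC_ev / D_ev) / (AUC_iv / D_iv)
  = (41.2/75) / (336/150)
  = 0.549333 / 2.24 = 0.2452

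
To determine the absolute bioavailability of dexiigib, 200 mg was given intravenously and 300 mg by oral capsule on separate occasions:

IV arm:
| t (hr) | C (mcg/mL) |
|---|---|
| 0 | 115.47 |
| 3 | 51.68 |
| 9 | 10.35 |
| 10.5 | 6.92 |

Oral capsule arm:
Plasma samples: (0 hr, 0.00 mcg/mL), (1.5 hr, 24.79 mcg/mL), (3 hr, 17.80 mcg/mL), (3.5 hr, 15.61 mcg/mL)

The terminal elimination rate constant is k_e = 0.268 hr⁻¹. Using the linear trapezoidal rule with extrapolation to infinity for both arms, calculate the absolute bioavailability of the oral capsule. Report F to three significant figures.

F = 0.164

Trapezoidal AUC_0→10.5 (IV):
  [0→3]: (115.47+51.68)/2 × 3 = 250.725
  [3→9]: (51.68+10.35)/2 × 6 = 186.09
  [9→10.5]: (10.35+6.92)/2 × 1.5 = 12.9525
  Sum = 449.7675 mcg/mL·hr
IV tail: 6.92/0.268 = 25.821; AUC_iv,0→∞ = 449.7675 + 25.821 = 475.5885 mcg/mL·hr
Trapezoidal AUC_0→3.5 (oral capsule):
  [0→1.5]: (0.00+24.79)/2 × 1.5 = 18.5925
  [1.5→3]: (24.79+17.80)/2 × 1.5 = 31.9425
  [3→3.5]: (17.80+15.61)/2 × 0.5 = 8.3525
  Sum = 58.8875 mcg/mL·hr
oral capsule tail: 15.61/0.268 = 58.246; AUC_ev,0→∞ = 58.8875 + 58.246 = 117.1335 mcg/mL·hr
F = (AUC_ev/D_ev)/(AUC_iv/D_iv) = (117.1335/300)/(475.5885/200) = 0.390445/2.3779425 = 0.1642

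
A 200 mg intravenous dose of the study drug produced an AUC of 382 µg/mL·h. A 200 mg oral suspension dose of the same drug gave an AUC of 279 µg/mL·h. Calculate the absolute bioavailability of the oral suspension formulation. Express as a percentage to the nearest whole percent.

F = (AUC_ev / D_ev) / (AUC_iv / D_iv)
  = (279/200) / (382/200)
  = 1.395 / 1.91 = 0.7304
  = 73.04%

F = 73%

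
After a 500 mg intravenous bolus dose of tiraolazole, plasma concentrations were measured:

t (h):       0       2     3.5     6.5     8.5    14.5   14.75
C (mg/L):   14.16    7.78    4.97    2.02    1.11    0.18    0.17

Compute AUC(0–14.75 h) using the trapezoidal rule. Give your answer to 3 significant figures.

AUC = 49.0 mg/L·h

Trapezoidal AUC_0→14.75:
  [0→2]: (14.16+7.78)/2 × 2 = 21.94
  [2→3.5]: (7.78+4.97)/2 × 1.5 = 9.5625
  [3.5→6.5]: (4.97+2.02)/2 × 3 = 10.485
  [6.5→8.5]: (2.02+1.11)/2 × 2 = 3.13
  [8.5→14.5]: (1.11+0.18)/2 × 6 = 3.87
  [14.5→14.75]: (0.18+0.17)/2 × 0.25 = 0.04375
  Sum = 49.03125 mg/L·h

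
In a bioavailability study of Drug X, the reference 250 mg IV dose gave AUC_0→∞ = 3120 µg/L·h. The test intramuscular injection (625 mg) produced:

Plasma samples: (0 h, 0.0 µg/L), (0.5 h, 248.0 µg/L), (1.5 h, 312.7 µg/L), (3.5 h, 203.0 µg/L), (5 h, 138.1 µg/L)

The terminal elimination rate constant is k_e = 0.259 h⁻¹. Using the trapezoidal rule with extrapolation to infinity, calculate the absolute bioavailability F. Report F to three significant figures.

Trapezoidal AUC_0→5 (intramuscular injection):
  [0→0.5]: (0.0+248.0)/2 × 0.5 = 62.0
  [0.5→1.5]: (248.0+312.7)/2 × 1 = 280.35
  [1.5→3.5]: (312.7+203.0)/2 × 2 = 515.7
  [3.5→5]: (203.0+138.1)/2 × 1.5 = 255.825
  Sum = 1113.875 µg/L·h
Tail: C_last/k_e = 138.1/0.259 = 533.205
AUC_0→∞ (intramuscular injection) = 1113.875 + 533.205 = 1647.08 µg/L·h
F = (AUC_ev/D_ev)/(AUC_iv/D_iv) = (1647.08/625)/(3120/250) = 2.635328/12.48 = 0.2112

F = 0.211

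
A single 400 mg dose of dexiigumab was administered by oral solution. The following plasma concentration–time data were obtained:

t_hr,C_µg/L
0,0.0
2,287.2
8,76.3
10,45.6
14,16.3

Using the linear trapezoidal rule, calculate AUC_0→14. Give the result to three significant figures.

AUC = 1620 µg/L·hr

Trapezoidal AUC_0→14:
  [0→2]: (0.0+287.2)/2 × 2 = 287.2
  [2→8]: (287.2+76.3)/2 × 6 = 1090.5
  [8→10]: (76.3+45.6)/2 × 2 = 121.9
  [10→14]: (45.6+16.3)/2 × 4 = 123.8
  Sum = 1623.4 µg/L·hr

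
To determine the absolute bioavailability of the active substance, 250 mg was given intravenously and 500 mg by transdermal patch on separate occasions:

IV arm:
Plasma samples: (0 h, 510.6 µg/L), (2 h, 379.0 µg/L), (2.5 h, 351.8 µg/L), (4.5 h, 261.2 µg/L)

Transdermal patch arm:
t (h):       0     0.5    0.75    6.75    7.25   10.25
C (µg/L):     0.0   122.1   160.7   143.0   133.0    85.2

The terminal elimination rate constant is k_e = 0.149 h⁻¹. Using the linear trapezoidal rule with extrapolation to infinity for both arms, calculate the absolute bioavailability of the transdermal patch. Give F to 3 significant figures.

Trapezoidal AUC_0→4.5 (IV):
  [0→2]: (510.6+379.0)/2 × 2 = 889.6
  [2→2.5]: (379.0+351.8)/2 × 0.5 = 182.7
  [2.5→4.5]: (351.8+261.2)/2 × 2 = 613.0
  Sum = 1685.3 µg/L·h
IV tail: 261.2/0.149 = 1753.020; AUC_iv,0→∞ = 1685.3 + 1753.020 = 3438.32 µg/L·h
Trapezoidal AUC_0→10.25 (transdermal patch):
  [0→0.5]: (0.0+122.1)/2 × 0.5 = 30.525
  [0.5→0.75]: (122.1+160.7)/2 × 0.25 = 35.35
  [0.75→6.75]: (160.7+143.0)/2 × 6 = 911.1
  [6.75→7.25]: (143.0+133.0)/2 × 0.5 = 69.0
  [7.25→10.25]: (133.0+85.2)/2 × 3 = 327.3
  Sum = 1373.275 µg/L·h
transdermal patch tail: 85.2/0.149 = 571.812; AUC_ev,0→∞ = 1373.275 + 571.812 = 1945.087 µg/L·h
F = (AUC_ev/D_ev)/(AUC_iv/D_iv) = (1945.087/500)/(3438.32/250) = 3.890174/13.75328 = 0.2829

F = 0.283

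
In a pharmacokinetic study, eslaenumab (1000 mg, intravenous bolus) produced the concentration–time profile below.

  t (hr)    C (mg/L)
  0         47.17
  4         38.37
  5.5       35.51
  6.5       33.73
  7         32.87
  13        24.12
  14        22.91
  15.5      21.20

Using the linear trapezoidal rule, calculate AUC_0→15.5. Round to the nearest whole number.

AUC = 505 mg/L·hr

Trapezoidal AUC_0→15.5:
  [0→4]: (47.17+38.37)/2 × 4 = 171.08
  [4→5.5]: (38.37+35.51)/2 × 1.5 = 55.41
  [5.5→6.5]: (35.51+33.73)/2 × 1 = 34.62
  [6.5→7]: (33.73+32.87)/2 × 0.5 = 16.65
  [7→13]: (32.87+24.12)/2 × 6 = 170.97
  [13→14]: (24.12+22.91)/2 × 1 = 23.515
  [14→15.5]: (22.91+21.20)/2 × 1.5 = 33.0825
  Sum = 505.3275 mg/L·hr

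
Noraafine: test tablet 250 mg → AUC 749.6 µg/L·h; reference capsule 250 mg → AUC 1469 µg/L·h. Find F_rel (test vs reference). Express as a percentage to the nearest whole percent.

F_rel = (AUC_test/D_test) / (AUC_ref/D_ref)
      = (749.6/250) / (1469/250)
      = 2.9984 / 5.876 = 0.5103 = 51.03%

F_rel = 51%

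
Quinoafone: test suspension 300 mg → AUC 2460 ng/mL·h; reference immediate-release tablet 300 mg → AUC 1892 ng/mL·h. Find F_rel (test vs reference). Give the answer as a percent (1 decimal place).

F_rel = (AUC_test/D_test) / (AUC_ref/D_ref)
      = (2460/300) / (1892/300)
      = 8.2 / 6.30667 = 1.3002 = 130.02%

F_rel = 130.0%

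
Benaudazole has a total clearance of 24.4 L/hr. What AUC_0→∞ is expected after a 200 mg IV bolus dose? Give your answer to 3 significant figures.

AUC_0→∞ = Dose_iv / CL
        = 200 / 24.4 = 8.19672 mg/L·hr

AUC = 8.20 mg/L·hr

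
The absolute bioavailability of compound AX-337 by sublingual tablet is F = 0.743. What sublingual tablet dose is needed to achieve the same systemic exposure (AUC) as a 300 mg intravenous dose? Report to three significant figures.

For equal systemic exposure: F × D_ev = D_iv
D_ev = D_iv / F = 300 / 0.743 = 403.769 mg

D_sublingual = 404 mg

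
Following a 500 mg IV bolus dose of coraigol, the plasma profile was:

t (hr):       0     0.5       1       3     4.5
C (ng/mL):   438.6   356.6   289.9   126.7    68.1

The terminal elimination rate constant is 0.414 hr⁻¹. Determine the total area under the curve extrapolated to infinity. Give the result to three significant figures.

AUC = 1090 ng/mL·hr

Trapezoidal AUC_0→4.5:
  [0→0.5]: (438.6+356.6)/2 × 0.5 = 198.8
  [0.5→1]: (356.6+289.9)/2 × 0.5 = 161.625
  [1→3]: (289.9+126.7)/2 × 2 = 416.6
  [3→4.5]: (126.7+68.1)/2 × 1.5 = 146.1
  Sum = 923.125 ng/mL·hr
Extrapolated tail: C_last / k_e = 68.1 / 0.414 = 164.493
AUC_0→∞ = 923.125 + 164.493 = 1087.618 ng/mL·hr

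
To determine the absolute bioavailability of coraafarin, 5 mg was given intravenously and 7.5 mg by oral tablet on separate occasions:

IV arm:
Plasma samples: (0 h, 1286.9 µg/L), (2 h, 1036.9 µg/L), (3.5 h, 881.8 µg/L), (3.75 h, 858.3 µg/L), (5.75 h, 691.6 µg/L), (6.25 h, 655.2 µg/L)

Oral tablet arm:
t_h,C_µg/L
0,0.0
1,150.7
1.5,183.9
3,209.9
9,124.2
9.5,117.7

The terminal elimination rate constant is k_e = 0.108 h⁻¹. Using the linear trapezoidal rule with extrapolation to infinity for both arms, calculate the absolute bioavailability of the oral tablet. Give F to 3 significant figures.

F = 0.146

Trapezoidal AUC_0→6.25 (IV):
  [0→2]: (1286.9+1036.9)/2 × 2 = 2323.8
  [2→3.5]: (1036.9+881.8)/2 × 1.5 = 1439.025
  [3.5→3.75]: (881.8+858.3)/2 × 0.25 = 217.5125
  [3.75→5.75]: (858.3+691.6)/2 × 2 = 1549.9
  [5.75→6.25]: (691.6+655.2)/2 × 0.5 = 336.7
  Sum = 5866.9375 µg/L·h
IV tail: 655.2/0.108 = 6066.667; AUC_iv,0→∞ = 5866.9375 + 6066.667 = 11933.6045 µg/L·h
Trapezoidal AUC_0→9.5 (oral tablet):
  [0→1]: (0.0+150.7)/2 × 1 = 75.35
  [1→1.5]: (150.7+183.9)/2 × 0.5 = 83.65
  [1.5→3]: (183.9+209.9)/2 × 1.5 = 295.35
  [3→9]: (209.9+124.2)/2 × 6 = 1002.3
  [9→9.5]: (124.2+117.7)/2 × 0.5 = 60.475
  Sum = 1517.125 µg/L·h
oral tablet tail: 117.7/0.108 = 1089.815; AUC_ev,0→∞ = 1517.125 + 1089.815 = 2606.94 µg/L·h
F = (AUC_ev/D_ev)/(AUC_iv/D_iv) = (2606.94/7.5)/(11933.6045/5) = 347.592/2386.7209 = 0.1456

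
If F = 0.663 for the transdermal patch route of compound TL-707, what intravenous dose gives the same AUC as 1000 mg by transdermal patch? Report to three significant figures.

Systemic exposure from an extravascular dose = F × D_ev, so the equivalent IV dose is F × D_ev.
D_iv = F × D_ev = 0.663 × 1000 = 663 mg

D_iv = 663 mg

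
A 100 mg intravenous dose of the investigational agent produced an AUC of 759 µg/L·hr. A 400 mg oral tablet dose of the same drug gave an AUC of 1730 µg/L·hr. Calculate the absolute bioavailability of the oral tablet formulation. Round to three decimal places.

F = 0.570

F = (AUC_ev / D_ev) / (AUC_iv / D_iv)
  = (1730/400) / (759/100)
  = 4.325 / 7.59 = 0.5698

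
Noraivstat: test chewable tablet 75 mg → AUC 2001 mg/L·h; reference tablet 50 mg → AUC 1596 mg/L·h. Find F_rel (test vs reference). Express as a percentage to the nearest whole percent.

F_rel = 84%

F_rel = (AUC_test/D_test) / (AUC_ref/D_ref)
      = (2001/75) / (1596/50)
      = 26.68 / 31.92 = 0.8358 = 83.58%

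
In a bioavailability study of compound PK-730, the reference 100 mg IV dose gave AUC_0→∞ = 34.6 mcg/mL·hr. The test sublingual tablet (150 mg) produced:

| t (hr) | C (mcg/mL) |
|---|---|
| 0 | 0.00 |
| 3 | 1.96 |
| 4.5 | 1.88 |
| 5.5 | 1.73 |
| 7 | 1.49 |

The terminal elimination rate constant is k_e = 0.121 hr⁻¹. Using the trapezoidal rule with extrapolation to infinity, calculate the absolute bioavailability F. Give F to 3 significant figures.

Trapezoidal AUC_0→7 (sublingual tablet):
  [0→3]: (0.00+1.96)/2 × 3 = 2.94
  [3→4.5]: (1.96+1.88)/2 × 1.5 = 2.88
  [4.5→5.5]: (1.88+1.73)/2 × 1 = 1.805
  [5.5→7]: (1.73+1.49)/2 × 1.5 = 2.415
  Sum = 10.04 mcg/mL·hr
Tail: C_last/k_e = 1.49/0.121 = 12.314
AUC_0→∞ (sublingual tablet) = 10.04 + 12.314 = 22.354 mcg/mL·hr
F = (AUC_ev/D_ev)/(AUC_iv/D_iv) = (22.354/150)/(34.6/100) = 0.149027/0.346 = 0.4307

F = 0.431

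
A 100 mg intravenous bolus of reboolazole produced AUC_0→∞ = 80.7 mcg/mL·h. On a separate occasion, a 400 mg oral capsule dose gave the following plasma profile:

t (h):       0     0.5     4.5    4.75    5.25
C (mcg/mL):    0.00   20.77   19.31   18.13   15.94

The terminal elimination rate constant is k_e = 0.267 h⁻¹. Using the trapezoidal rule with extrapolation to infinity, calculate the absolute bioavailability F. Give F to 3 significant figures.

F = 0.490

Trapezoidal AUC_0→5.25 (oral capsule):
  [0→0.5]: (0.00+20.77)/2 × 0.5 = 5.1925
  [0.5→4.5]: (20.77+19.31)/2 × 4 = 80.16
  [4.5→4.75]: (19.31+18.13)/2 × 0.25 = 4.68
  [4.75→5.25]: (18.13+15.94)/2 × 0.5 = 8.5175
  Sum = 98.55 mcg/mL·h
Tail: C_last/k_e = 15.94/0.267 = 59.700
AUC_0→∞ (oral capsule) = 98.55 + 59.700 = 158.25 mcg/mL·h
F = (AUC_ev/D_ev)/(AUC_iv/D_iv) = (158.25/400)/(80.7/100) = 0.395625/0.807 = 0.4902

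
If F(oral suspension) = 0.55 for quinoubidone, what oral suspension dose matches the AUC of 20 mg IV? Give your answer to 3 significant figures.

D_oral = 36.4 mg

For equal systemic exposure: F × D_ev = D_iv
D_ev = D_iv / F = 20 / 0.55 = 36.3636 mg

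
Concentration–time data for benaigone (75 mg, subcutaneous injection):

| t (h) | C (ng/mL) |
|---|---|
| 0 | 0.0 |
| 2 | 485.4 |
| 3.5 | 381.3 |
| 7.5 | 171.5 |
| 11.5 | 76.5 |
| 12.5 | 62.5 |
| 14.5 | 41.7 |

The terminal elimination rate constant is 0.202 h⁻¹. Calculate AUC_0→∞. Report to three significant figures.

Trapezoidal AUC_0→14.5:
  [0→2]: (0.0+485.4)/2 × 2 = 485.4
  [2→3.5]: (485.4+381.3)/2 × 1.5 = 650.025
  [3.5→7.5]: (381.3+171.5)/2 × 4 = 1105.6
  [7.5→11.5]: (171.5+76.5)/2 × 4 = 496.0
  [11.5→12.5]: (76.5+62.5)/2 × 1 = 69.5
  [12.5→14.5]: (62.5+41.7)/2 × 2 = 104.2
  Sum = 2910.725 ng/mL·h
Extrapolated tail: C_last / k_e = 41.7 / 0.202 = 206.436
AUC_0→∞ = 2910.725 + 206.436 = 3117.161 ng/mL·h

AUC = 3120 ng/mL·h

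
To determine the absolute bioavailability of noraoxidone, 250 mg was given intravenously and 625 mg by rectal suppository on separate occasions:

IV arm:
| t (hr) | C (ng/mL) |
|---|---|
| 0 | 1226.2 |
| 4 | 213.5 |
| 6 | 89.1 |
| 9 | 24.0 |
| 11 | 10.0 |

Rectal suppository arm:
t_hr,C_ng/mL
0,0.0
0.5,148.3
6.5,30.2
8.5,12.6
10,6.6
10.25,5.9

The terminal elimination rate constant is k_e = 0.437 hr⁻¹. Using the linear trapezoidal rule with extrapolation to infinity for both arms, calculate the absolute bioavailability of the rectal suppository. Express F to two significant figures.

Trapezoidal AUC_0→11 (IV):
  [0→4]: (1226.2+213.5)/2 × 4 = 2879.4
  [4→6]: (213.5+89.1)/2 × 2 = 302.6
  [6→9]: (89.1+24.0)/2 × 3 = 169.65
  [9→11]: (24.0+10.0)/2 × 2 = 34.0
  Sum = 3385.65 ng/mL·hr
IV tail: 10.0/0.437 = 22.883; AUC_iv,0→∞ = 3385.65 + 22.883 = 3408.533 ng/mL·hr
Trapezoidal AUC_0→10.25 (rectal suppository):
  [0→0.5]: (0.0+148.3)/2 × 0.5 = 37.075
  [0.5→6.5]: (148.3+30.2)/2 × 6 = 535.5
  [6.5→8.5]: (30.2+12.6)/2 × 2 = 42.8
  [8.5→10]: (12.6+6.6)/2 × 1.5 = 14.4
  [10→10.25]: (6.6+5.9)/2 × 0.25 = 1.5625
  Sum = 631.3375 ng/mL·hr
rectal suppository tail: 5.9/0.437 = 13.501; AUC_ev,0→∞ = 631.3375 + 13.501 = 644.8385 ng/mL·hr
F = (AUC_ev/D_ev)/(AUC_iv/D_iv) = (644.8385/625)/(3408.533/250) = 1.0317416/13.634132 = 0.0757

F = 0.076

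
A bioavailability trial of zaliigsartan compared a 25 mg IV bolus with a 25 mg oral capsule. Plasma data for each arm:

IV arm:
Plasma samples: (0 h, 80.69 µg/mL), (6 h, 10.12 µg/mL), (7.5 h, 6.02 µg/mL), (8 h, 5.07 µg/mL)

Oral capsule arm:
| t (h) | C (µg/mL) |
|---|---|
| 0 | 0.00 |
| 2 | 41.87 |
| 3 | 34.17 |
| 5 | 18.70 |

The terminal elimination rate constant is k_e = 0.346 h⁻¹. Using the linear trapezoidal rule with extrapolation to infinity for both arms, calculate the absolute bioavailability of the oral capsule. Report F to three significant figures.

Trapezoidal AUC_0→8 (IV):
  [0→6]: (80.69+10.12)/2 × 6 = 272.43
  [6→7.5]: (10.12+6.02)/2 × 1.5 = 12.105
  [7.5→8]: (6.02+5.07)/2 × 0.5 = 2.7725
  Sum = 287.3075 µg/mL·h
IV tail: 5.07/0.346 = 14.653; AUC_iv,0→∞ = 287.3075 + 14.653 = 301.9605 µg/mL·h
Trapezoidal AUC_0→5 (oral capsule):
  [0→2]: (0.00+41.87)/2 × 2 = 41.87
  [2→3]: (41.87+34.17)/2 × 1 = 38.02
  [3→5]: (34.17+18.70)/2 × 2 = 52.87
  Sum = 132.76 µg/mL·h
oral capsule tail: 18.70/0.346 = 54.046; AUC_ev,0→∞ = 132.76 + 54.046 = 186.806 µg/mL·h
F = (AUC_ev/D_ev)/(AUC_iv/D_iv) = (186.806/25)/(301.9605/25) = 7.47224/12.07842 = 0.6186

F = 0.619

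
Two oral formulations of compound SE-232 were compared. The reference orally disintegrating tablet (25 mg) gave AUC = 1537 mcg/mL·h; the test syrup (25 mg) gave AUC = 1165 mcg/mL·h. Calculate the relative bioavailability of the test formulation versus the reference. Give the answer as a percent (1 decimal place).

F_rel = 75.8%

F_rel = (AUC_test/D_test) / (AUC_ref/D_ref)
      = (1165/25) / (1537/25)
      = 46.6 / 61.48 = 0.7580 = 75.80%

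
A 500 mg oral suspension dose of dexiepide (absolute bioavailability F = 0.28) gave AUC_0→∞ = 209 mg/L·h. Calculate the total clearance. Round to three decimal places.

CL = 0.670 L/h

CL = F × Dose / AUC_0→∞
   = 0.28 × 500 / 209 = 0.669856 L/h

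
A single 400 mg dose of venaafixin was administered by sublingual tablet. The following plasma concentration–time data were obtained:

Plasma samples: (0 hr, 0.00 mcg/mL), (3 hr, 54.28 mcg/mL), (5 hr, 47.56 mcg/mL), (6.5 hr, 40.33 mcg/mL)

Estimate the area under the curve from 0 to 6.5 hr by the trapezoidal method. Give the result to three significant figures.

Trapezoidal AUC_0→6.5:
  [0→3]: (0.00+54.28)/2 × 3 = 81.42
  [3→5]: (54.28+47.56)/2 × 2 = 101.84
  [5→6.5]: (47.56+40.33)/2 × 1.5 = 65.9175
  Sum = 249.1775 mcg/mL·hr

AUC = 249 mcg/mL·hr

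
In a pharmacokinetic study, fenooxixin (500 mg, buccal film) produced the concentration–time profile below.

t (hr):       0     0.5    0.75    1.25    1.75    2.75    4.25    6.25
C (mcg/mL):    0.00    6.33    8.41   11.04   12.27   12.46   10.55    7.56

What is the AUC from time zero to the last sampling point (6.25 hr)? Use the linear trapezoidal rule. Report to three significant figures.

Trapezoidal AUC_0→6.25:
  [0→0.5]: (0.00+6.33)/2 × 0.5 = 1.5825
  [0.5→0.75]: (6.33+8.41)/2 × 0.25 = 1.8425
  [0.75→1.25]: (8.41+11.04)/2 × 0.5 = 4.8625
  [1.25→1.75]: (11.04+12.27)/2 × 0.5 = 5.8275
  [1.75→2.75]: (12.27+12.46)/2 × 1 = 12.365
  [2.75→4.25]: (12.46+10.55)/2 × 1.5 = 17.2575
  [4.25→6.25]: (10.55+7.56)/2 × 2 = 18.11
  Sum = 61.8475 mcg/mL·hr

AUC = 61.8 mcg/mL·hr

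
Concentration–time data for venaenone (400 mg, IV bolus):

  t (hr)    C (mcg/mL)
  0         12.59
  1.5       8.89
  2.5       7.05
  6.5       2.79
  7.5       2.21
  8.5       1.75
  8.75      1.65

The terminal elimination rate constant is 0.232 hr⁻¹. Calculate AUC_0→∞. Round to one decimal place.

Trapezoidal AUC_0→8.75:
  [0→1.5]: (12.59+8.89)/2 × 1.5 = 16.11
  [1.5→2.5]: (8.89+7.05)/2 × 1 = 7.97
  [2.5→6.5]: (7.05+2.79)/2 × 4 = 19.68
  [6.5→7.5]: (2.79+2.21)/2 × 1 = 2.5
  [7.5→8.5]: (2.21+1.75)/2 × 1 = 1.98
  [8.5→8.75]: (1.75+1.65)/2 × 0.25 = 0.425
  Sum = 48.665 mcg/mL·hr
Extrapolated tail: C_last / k_e = 1.65 / 0.232 = 7.112
AUC_0→∞ = 48.665 + 7.112 = 55.777 mcg/mL·hr

AUC = 55.8 mcg/mL·hr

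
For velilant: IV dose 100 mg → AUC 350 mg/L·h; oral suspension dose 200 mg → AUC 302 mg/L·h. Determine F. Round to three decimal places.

F = (AUC_ev / D_ev) / (AUC_iv / D_iv)
  = (302/200) / (350/100)
  = 1.51 / 3.5 = 0.4314

F = 0.431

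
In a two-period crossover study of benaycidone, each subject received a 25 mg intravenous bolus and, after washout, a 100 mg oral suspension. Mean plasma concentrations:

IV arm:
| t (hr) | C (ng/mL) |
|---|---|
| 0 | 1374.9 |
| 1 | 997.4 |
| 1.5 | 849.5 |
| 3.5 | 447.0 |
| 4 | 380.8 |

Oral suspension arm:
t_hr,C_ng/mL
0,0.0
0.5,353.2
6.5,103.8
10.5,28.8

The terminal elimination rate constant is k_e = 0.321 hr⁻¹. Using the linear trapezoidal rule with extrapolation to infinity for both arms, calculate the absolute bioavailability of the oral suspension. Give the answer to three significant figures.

F = 0.105

Trapezoidal AUC_0→4 (IV):
  [0→1]: (1374.9+997.4)/2 × 1 = 1186.15
  [1→1.5]: (997.4+849.5)/2 × 0.5 = 461.725
  [1.5→3.5]: (849.5+447.0)/2 × 2 = 1296.5
  [3.5→4]: (447.0+380.8)/2 × 0.5 = 206.95
  Sum = 3151.325 ng/mL·hr
IV tail: 380.8/0.321 = 1186.293; AUC_iv,0→∞ = 3151.325 + 1186.293 = 4337.618 ng/mL·hr
Trapezoidal AUC_0→10.5 (oral suspension):
  [0→0.5]: (0.0+353.2)/2 × 0.5 = 88.3
  [0.5→6.5]: (353.2+103.8)/2 × 6 = 1371.0
  [6.5→10.5]: (103.8+28.8)/2 × 4 = 265.2
  Sum = 1724.5 ng/mL·hr
oral suspension tail: 28.8/0.321 = 89.720; AUC_ev,0→∞ = 1724.5 + 89.720 = 1814.22 ng/mL·hr
F = (AUC_ev/D_ev)/(AUC_iv/D_iv) = (1814.22/100)/(4337.618/25) = 18.1422/173.50472 = 0.1046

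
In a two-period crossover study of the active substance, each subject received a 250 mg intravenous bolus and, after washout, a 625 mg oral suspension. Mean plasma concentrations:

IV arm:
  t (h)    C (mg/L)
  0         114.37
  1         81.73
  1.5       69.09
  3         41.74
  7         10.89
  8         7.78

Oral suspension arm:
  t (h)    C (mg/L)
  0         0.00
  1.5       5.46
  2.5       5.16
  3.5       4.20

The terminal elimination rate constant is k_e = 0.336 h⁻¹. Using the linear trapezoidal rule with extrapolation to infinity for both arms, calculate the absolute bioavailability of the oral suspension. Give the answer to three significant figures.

F = 0.0298

Trapezoidal AUC_0→8 (IV):
  [0→1]: (114.37+81.73)/2 × 1 = 98.05
  [1→1.5]: (81.73+69.09)/2 × 0.5 = 37.705
  [1.5→3]: (69.09+41.74)/2 × 1.5 = 83.1225
  [3→7]: (41.74+10.89)/2 × 4 = 105.26
  [7→8]: (10.89+7.78)/2 × 1 = 9.335
  Sum = 333.4725 mg/L·h
IV tail: 7.78/0.336 = 23.155; AUC_iv,0→∞ = 333.4725 + 23.155 = 356.6275 mg/L·h
Trapezoidal AUC_0→3.5 (oral suspension):
  [0→1.5]: (0.00+5.46)/2 × 1.5 = 4.095
  [1.5→2.5]: (5.46+5.16)/2 × 1 = 5.31
  [2.5→3.5]: (5.16+4.20)/2 × 1 = 4.68
  Sum = 14.085 mg/L·h
oral suspension tail: 4.20/0.336 = 12.500; AUC_ev,0→∞ = 14.085 + 12.500 = 26.585 mg/L·h
F = (AUC_ev/D_ev)/(AUC_iv/D_iv) = (26.585/625)/(356.6275/250) = 0.042536/1.42651 = 0.0298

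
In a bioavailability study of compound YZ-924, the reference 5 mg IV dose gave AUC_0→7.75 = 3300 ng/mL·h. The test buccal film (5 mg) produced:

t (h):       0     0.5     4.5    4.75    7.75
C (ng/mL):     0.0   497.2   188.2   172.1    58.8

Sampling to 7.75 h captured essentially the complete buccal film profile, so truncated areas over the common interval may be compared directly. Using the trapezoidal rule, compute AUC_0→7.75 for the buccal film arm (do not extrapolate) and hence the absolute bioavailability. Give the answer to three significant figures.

F = 0.572

Trapezoidal AUC_0→7.75 (buccal film):
  [0→0.5]: (0.0+497.2)/2 × 0.5 = 124.3
  [0.5→4.5]: (497.2+188.2)/2 × 4 = 1370.8
  [4.5→4.75]: (188.2+172.1)/2 × 0.25 = 45.0375
  [4.75→7.75]: (172.1+58.8)/2 × 3 = 346.35
  Sum = 1886.4875 ng/mL·h
F = (AUC_ev/D_ev)/(AUC_iv/D_iv) = (1886.4875/5)/(3300/5) = 377.2975/660 = 0.5717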